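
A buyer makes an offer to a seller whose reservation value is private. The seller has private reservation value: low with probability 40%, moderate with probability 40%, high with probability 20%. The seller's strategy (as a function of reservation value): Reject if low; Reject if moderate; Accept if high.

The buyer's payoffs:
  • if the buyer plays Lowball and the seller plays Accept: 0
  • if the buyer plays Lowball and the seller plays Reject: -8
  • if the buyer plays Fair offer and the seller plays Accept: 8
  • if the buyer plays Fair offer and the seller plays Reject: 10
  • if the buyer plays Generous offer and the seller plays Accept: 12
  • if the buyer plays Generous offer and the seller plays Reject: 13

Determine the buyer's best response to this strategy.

Generous offer

Compute the buyer's expected payoff for each action, taking the expectation over the seller's type.
E[Lowball] = 0.4·(-8) + 0.4·(-8) + 0.2·(0) = -6.4
E[Fair offer] = 0.4·(10) + 0.4·(10) + 0.2·(8) = 9.6
E[Generous offer] = 0.4·(13) + 0.4·(13) + 0.2·(12) = 12.8
Best response: Generous offer (12.8 is the largest).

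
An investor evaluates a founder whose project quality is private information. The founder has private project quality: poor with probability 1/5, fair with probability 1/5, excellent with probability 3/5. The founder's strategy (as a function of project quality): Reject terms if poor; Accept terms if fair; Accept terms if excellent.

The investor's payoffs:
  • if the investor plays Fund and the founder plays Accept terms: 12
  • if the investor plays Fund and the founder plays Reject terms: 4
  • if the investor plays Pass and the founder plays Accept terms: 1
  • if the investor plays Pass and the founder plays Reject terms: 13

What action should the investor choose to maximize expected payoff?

E[Fund] = 1/5·(4) + 1/5·(12) + 3/5·(12) = 52/5
E[Pass] = 1/5·(13) + 1/5·(1) + 3/5·(1) = 17/5
Best response: Fund (52/5 is the largest).

Fund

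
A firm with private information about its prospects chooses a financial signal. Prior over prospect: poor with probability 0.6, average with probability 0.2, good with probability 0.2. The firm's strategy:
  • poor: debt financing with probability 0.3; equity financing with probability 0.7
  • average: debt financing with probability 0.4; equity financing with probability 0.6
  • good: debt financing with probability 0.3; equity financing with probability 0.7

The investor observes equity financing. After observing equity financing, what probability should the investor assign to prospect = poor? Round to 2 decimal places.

P(equity financing) = 0.6·0.7 + 0.2·0.6 + 0.2·0.7 = 0.68
P(poor | equity financing) = (0.6·0.7) / 0.68 = 0.42 / 0.68 = 0.617647

0.62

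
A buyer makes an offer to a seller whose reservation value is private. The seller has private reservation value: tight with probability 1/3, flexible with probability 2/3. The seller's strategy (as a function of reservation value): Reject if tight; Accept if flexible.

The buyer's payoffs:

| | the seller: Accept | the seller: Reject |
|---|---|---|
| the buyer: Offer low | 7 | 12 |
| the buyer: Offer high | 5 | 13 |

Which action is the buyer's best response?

Offer low

Compute the buyer's expected payoff for each action, taking the expectation over the seller's type.
E[Offer low] = 1/3·(12) + 2/3·(7) = 26/3
E[Offer high] = 1/3·(13) + 2/3·(5) = 23/3
Best response: Offer low (26/3 is the largest).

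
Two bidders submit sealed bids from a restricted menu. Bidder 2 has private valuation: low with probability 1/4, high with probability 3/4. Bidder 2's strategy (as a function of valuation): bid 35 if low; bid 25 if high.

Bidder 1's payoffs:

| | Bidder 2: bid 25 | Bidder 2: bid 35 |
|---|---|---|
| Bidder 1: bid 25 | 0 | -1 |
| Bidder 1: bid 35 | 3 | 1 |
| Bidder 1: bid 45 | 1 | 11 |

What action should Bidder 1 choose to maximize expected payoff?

E[bid 25] = 1/4·(-1) + 3/4·(0) = -1/4
E[bid 35] = 1/4·(1) + 3/4·(3) = 5/2
E[bid 45] = 1/4·(11) + 3/4·(1) = 7/2
Best response: bid 45 (7/2 is the largest).

bid 45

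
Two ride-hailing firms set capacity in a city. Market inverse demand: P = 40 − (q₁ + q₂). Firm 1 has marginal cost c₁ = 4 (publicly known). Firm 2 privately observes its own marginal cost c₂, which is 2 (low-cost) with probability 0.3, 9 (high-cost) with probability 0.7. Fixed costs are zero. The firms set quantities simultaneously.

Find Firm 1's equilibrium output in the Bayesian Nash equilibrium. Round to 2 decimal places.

12.97

Firm 2 with cost c maximizes (40 − (q₁+q₂) − c)·q₂, giving q₂(c) = (40 − c − q₁)/2.
E[c₂] = 0.3·2 + 0.7·9 = 6.9
Firm 1's FOC against E[q₂] yields q₁ = (40 − 2·4 + E[c₂])/3 = (40 − 8 + 6.9)/3 = 12.9667.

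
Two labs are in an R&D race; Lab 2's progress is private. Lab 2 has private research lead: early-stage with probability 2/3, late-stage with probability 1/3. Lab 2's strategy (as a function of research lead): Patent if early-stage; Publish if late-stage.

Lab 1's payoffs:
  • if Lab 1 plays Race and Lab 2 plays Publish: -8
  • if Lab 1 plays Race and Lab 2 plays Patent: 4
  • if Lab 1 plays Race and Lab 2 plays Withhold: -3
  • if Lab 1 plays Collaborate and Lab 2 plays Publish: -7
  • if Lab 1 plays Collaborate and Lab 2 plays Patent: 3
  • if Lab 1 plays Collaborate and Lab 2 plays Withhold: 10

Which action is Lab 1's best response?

Race

E[Race] = 2/3·(4) + 1/3·(-8) = 0
E[Collaborate] = 2/3·(3) + 1/3·(-7) = -1/3
Best response: Race (0 is the largest).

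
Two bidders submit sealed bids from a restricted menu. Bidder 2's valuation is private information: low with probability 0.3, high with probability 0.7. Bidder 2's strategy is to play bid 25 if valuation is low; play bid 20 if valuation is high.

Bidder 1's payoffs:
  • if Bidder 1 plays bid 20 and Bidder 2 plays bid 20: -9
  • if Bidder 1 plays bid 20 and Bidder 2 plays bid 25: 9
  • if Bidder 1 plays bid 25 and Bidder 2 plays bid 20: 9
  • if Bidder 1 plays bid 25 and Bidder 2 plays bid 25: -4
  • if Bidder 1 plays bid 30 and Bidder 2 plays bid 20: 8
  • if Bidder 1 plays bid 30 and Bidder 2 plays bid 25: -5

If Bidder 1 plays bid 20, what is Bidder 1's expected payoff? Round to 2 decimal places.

-3.60

Take the expectation over Bidder 2's valuation, weighting each type's action by its prior probability.
E[bid 20] = 0.3·9 + 0.7·(-9) = 2.7 + (-6.3) = -3.6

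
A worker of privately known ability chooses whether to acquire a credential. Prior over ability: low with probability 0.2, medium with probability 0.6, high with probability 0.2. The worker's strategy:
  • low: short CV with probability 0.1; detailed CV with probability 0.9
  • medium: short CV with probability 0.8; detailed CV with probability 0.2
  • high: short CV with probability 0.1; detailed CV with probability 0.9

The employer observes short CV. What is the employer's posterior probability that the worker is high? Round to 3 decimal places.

0.038

Apply Bayes' rule using the sender's strategy as the likelihood.
P(short CV) = 0.2·0.1 + 0.6·0.8 + 0.2·0.1 = 0.52
P(high | short CV) = (0.2·0.1) / 0.52 = 0.02 / 0.52 = 0.0384615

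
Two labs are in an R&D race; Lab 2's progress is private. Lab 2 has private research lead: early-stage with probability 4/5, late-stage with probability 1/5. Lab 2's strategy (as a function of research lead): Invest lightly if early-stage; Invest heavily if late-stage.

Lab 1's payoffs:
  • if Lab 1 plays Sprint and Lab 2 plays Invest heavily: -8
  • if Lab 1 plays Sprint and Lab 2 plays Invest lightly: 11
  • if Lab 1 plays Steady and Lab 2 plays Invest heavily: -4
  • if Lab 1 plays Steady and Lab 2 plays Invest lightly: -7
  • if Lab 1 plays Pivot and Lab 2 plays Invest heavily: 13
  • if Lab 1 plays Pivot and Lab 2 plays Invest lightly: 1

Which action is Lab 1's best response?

E[Sprint] = 4/5·(11) + 1/5·(-8) = 36/5
E[Steady] = 4/5·(-7) + 1/5·(-4) = -32/5
E[Pivot] = 4/5·(1) + 1/5·(13) = 17/5
Best response: Sprint (36/5 is the largest).

Sprint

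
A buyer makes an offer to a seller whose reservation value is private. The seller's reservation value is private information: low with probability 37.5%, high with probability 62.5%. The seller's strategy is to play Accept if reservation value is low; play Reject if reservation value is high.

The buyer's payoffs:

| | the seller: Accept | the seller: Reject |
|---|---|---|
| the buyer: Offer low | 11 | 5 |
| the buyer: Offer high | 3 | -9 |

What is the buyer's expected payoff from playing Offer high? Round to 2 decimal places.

Take the expectation over the seller's reservation value, weighting each type's action by its prior probability.
E[Offer high] = 0.375·3 + 0.625·(-9) = 1.125 + (-5.625) = -4.5

-4.50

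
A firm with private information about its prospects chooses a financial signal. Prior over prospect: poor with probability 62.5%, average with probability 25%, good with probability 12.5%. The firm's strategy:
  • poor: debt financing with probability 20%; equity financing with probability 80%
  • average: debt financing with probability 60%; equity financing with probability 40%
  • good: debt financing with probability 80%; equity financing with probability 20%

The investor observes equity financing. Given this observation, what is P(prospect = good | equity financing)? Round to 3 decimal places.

0.040

Apply Bayes' rule using the sender's strategy as the likelihood.
P(equity financing) = 0.625·0.8 + 0.25·0.4 + 0.125·0.2 = 0.625
P(good | equity financing) = (0.125·0.2) / 0.625 = 0.025 / 0.625 = 0.04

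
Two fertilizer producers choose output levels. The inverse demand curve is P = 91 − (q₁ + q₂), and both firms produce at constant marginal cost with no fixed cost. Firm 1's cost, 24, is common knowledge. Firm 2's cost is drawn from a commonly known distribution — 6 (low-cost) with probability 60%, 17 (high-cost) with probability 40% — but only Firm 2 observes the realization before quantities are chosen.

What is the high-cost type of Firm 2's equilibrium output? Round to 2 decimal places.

Firm 2 with cost c maximizes (91 − (q₁+q₂) − c)·q₂, giving q₂(c) = (91 − c − q₁)/2.
E[c₂] = 0.6·6 + 0.4·17 = 10.4
Firm 1's FOC against E[q₂] yields q₁ = (91 − 2·24 + E[c₂])/3 = (91 − 48 + 10.4)/3 = 17.8.
q₂(high-cost) = (91 − 17 − 17.8)/2 = 28.1.

28.10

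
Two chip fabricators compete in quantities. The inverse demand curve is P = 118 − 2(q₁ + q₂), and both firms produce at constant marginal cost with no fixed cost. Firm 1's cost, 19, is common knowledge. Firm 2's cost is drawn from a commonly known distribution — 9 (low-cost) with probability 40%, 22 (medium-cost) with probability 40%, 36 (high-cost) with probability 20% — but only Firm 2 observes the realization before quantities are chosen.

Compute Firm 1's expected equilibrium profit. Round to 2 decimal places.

Firm 2 with cost c maximizes (118 − 2(q₁+q₂) − c)·q₂, giving q₂(c) = (118 − c − 2q₁)/4.
E[c₂] = 0.4·9 + 0.4·22 + 0.2·36 = 19.6
Firm 1's FOC against E[q₂] yields q₁ = (118 − 2·19 + E[c₂])/6 = (118 − 38 + 19.6)/6 = 16.6.
E[P] = 118 − 2·(q₁ + E[q₂]) = 52.2; Firm 1's expected profit = (E[P] − 19)·q₁ = (52.2 − 19)·16.6 = 551.12.

551.12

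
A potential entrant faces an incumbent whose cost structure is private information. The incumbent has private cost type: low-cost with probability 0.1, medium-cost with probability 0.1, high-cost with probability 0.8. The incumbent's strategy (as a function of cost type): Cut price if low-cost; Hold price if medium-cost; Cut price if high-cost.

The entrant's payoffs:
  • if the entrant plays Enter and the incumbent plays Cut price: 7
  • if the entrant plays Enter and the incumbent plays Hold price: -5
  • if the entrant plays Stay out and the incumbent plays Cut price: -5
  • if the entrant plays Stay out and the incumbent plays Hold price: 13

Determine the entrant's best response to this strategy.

Compute the entrant's expected payoff for each action, taking the expectation over the incumbent's type.
E[Enter] = 0.1·(7) + 0.1·(-5) + 0.8·(7) = 5.8
E[Stay out] = 0.1·(-5) + 0.1·(13) + 0.8·(-5) = -3.2
Best response: Enter (5.8 is the largest).

Enter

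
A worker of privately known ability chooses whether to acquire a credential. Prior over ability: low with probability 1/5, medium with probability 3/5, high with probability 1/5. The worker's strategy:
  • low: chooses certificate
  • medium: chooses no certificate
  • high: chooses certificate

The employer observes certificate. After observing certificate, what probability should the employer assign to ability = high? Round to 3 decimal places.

P(certificate) = (1/5)·1 + (3/5)·0 + (1/5)·1 = 2/5
P(high | certificate) = ((1/5)·1) / (2/5) = (1/5) / (2/5) = 1/2

0.500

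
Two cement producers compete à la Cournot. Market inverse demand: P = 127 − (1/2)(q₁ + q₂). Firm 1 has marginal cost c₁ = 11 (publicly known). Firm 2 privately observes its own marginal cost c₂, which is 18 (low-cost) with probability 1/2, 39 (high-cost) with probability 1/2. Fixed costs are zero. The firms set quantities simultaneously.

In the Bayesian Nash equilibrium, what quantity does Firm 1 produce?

89

Type-c best response for Firm 2: q₂(c) = (127 − c) − q₁/2.
Firm 1 maximizes expected profit; its first-order condition is 127 − q₁ − (1/2)E[q₂] − 11 = 0.
Substituting E[q₂] and solving: E[c₂] = 28.5, so q₁ = (127 − 2·11 + 28.5)/(3/2) = 89.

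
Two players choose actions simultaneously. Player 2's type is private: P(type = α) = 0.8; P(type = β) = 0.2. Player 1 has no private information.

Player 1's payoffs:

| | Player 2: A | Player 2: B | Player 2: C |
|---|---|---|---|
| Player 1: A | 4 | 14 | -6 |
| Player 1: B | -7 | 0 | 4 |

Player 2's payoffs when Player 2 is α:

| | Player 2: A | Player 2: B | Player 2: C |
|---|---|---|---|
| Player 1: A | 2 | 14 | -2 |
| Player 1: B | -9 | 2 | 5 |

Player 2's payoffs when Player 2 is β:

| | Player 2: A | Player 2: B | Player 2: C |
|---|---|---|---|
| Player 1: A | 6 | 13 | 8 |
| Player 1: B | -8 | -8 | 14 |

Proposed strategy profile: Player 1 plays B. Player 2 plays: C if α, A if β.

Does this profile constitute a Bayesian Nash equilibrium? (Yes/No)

Player 1 plays B: E[B] = 0.8·(4) + 0.2·(-7) = 1.8; E[A] = -4. Best-responding. ✓
Player 2 (type α), facing B: A gives -9, B gives 2, C gives 5. Proposed C is best. ✓
Player 2 (type β), facing B: A gives -8, B gives -8, C gives 14. Proposed A is not best — profitable deviation exists. ✗

No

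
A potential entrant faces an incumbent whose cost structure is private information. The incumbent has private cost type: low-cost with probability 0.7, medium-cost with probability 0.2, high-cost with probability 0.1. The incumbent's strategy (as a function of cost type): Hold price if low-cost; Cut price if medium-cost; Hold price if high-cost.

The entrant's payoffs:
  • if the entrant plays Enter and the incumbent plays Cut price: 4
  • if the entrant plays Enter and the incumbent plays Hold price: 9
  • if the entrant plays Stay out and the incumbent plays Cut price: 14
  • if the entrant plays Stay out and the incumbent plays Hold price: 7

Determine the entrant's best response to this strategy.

E[Enter] = 0.7·(9) + 0.2·(4) + 0.1·(9) = 8
E[Stay out] = 0.7·(7) + 0.2·(14) + 0.1·(7) = 8.4
Best response: Stay out (8.4 is the largest).

Stay out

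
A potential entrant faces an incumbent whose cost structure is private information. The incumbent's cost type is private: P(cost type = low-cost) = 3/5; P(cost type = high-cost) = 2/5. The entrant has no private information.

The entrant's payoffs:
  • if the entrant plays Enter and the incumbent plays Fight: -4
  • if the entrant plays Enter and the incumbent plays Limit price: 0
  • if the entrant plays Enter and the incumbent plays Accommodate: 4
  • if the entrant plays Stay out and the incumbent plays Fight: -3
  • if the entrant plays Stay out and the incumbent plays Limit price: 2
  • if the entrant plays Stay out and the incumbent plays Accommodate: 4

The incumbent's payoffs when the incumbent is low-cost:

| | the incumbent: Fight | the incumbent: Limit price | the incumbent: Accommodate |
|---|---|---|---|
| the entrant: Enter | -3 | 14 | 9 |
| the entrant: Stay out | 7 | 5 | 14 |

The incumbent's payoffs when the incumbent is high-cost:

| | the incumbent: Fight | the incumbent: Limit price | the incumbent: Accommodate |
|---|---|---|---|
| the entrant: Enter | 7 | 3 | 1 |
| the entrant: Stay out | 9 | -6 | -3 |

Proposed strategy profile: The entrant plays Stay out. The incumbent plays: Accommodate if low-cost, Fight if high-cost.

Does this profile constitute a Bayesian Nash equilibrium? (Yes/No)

Yes

The entrant plays Stay out: E[Stay out] = 3/5·(4) + 2/5·(-3) = 6/5; E[Enter] = 4/5. Best-responding. ✓
The incumbent (cost type low-cost), facing Stay out: Fight gives 7, Limit price gives 5, Accommodate gives 14. Proposed Accommodate is best. ✓
The incumbent (cost type high-cost), facing Stay out: Fight gives 9, Limit price gives -6, Accommodate gives -3. Proposed Fight is best. ✓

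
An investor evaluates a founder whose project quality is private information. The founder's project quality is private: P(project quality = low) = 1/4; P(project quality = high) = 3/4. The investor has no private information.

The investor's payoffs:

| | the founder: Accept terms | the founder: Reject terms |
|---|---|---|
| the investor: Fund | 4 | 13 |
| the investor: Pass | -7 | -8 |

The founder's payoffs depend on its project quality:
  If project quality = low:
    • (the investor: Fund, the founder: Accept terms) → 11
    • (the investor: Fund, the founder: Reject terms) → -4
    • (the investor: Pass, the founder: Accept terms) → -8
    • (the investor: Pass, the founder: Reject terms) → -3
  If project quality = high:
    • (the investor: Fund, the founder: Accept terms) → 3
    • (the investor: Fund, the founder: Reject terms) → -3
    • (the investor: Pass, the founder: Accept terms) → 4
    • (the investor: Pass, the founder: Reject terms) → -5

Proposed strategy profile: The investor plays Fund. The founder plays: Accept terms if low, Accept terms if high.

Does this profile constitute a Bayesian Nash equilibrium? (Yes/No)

Yes

The investor plays Fund: E[Fund] = 1/4·(4) + 3/4·(4) = 4; E[Pass] = -7. Best-responding. ✓
The founder (project quality low), facing Fund: Accept terms gives 11, Reject terms gives -4. Proposed Accept terms is best. ✓
The founder (project quality high), facing Fund: Accept terms gives 3, Reject terms gives -3. Proposed Accept terms is best. ✓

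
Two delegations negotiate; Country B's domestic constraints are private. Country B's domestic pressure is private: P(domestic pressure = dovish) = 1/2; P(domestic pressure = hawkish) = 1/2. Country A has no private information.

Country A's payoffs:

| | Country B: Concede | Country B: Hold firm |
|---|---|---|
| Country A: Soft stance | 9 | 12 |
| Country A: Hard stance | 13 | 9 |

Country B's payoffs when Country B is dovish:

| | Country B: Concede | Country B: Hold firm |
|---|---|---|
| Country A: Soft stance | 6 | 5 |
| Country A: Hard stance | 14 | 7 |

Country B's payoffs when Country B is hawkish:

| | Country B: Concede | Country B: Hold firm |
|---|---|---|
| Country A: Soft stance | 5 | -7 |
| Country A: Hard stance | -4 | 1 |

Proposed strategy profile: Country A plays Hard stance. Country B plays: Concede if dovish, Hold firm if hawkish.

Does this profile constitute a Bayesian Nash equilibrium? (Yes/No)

Country A plays Hard stance: E[Hard stance] = 1/2·(13) + 1/2·(9) = 11; E[Soft stance] = 21/2. Best-responding. ✓
Country B (domestic pressure dovish), facing Hard stance: Concede gives 14, Hold firm gives 7. Proposed Concede is best. ✓
Country B (domestic pressure hawkish), facing Hard stance: Concede gives -4, Hold firm gives 1. Proposed Hold firm is best. ✓

Yes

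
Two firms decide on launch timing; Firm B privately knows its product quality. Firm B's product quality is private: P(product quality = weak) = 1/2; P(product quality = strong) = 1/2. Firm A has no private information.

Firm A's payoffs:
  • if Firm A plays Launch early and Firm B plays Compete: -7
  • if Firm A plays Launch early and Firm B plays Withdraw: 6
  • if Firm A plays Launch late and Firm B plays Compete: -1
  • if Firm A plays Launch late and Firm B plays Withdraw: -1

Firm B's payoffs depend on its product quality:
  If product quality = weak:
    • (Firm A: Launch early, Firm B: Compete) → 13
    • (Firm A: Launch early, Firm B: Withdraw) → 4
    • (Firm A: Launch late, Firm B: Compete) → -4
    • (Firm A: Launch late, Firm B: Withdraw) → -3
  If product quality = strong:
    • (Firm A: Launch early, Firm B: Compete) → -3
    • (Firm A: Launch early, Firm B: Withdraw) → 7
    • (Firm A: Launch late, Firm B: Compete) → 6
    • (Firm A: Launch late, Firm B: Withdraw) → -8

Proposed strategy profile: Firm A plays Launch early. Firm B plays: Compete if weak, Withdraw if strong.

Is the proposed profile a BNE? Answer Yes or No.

Firm A plays Launch early: E[Launch early] = 1/2·(-7) + 1/2·(6) = -1/2; E[Launch late] = -1. Best-responding. ✓
Firm B (product quality weak), facing Launch early: Compete gives 13, Withdraw gives 4. Proposed Compete is best. ✓
Firm B (product quality strong), facing Launch early: Compete gives -3, Withdraw gives 7. Proposed Withdraw is best. ✓

Yes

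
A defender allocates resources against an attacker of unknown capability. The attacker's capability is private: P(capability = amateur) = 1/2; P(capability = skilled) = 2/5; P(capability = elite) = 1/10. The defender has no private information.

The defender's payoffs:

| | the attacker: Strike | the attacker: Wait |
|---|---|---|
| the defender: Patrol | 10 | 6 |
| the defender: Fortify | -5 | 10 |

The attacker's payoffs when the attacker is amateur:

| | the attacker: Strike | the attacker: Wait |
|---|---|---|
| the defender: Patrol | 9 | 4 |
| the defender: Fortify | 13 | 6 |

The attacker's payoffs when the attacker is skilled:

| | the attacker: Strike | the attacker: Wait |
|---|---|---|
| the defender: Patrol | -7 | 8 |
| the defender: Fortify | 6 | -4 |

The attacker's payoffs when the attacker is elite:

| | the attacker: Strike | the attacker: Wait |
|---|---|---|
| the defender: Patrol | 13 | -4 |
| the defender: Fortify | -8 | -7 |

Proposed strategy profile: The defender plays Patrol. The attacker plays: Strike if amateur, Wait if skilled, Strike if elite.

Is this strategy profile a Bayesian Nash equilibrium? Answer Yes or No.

The defender plays Patrol: E[Patrol] = 1/2·(10) + 2/5·(6) + 1/10·(10) = 42/5; E[Fortify] = 1. Best-responding. ✓
The attacker (capability amateur), facing Patrol: Strike gives 9, Wait gives 4. Proposed Strike is best. ✓
The attacker (capability skilled), facing Patrol: Strike gives -7, Wait gives 8. Proposed Wait is best. ✓
The attacker (capability elite), facing Patrol: Strike gives 13, Wait gives -4. Proposed Strike is best. ✓

Yes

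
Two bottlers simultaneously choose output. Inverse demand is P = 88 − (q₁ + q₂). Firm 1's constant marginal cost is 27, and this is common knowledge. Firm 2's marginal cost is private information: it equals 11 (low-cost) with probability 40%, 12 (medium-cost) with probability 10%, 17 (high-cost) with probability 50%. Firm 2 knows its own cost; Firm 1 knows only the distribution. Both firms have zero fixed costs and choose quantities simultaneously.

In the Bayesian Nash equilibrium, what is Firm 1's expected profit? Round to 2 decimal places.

Each type of Firm 2 best-responds to q₁; Firm 1 best-responds to the expected q₂ over Firm 2's types.
Firm 2 with cost c maximizes (88 − (q₁+q₂) − c)·q₂, giving q₂(c) = (88 − c − q₁)/2.
E[c₂] = 0.4·11 + 0.1·12 + 0.5·17 = 14.1
Firm 1's FOC against E[q₂] yields q₁ = (88 − 2·27 + E[c₂])/3 = (88 − 54 + 14.1)/3 = 16.0333.
E[P] = 88 − (q₁ + E[q₂]) = 43.0333; Firm 1's expected profit = (E[P] − 27)·q₁ = (43.0333 − 27)·16.0333 = 257.068.

257.07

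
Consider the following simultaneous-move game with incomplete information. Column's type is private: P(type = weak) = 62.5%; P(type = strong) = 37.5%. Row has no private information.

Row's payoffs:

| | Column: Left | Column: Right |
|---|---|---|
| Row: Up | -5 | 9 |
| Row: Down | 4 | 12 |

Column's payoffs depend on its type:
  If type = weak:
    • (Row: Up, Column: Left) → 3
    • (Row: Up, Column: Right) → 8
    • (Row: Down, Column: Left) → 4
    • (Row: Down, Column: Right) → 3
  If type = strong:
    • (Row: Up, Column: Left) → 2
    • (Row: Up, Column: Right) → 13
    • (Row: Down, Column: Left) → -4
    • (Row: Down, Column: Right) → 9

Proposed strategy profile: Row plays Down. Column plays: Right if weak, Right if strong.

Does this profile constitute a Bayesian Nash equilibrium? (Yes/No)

A profile is a BNE iff every type of every player is best-responding given beliefs about the other side.
Row plays Down: E[Down] = 0.625·(12) + 0.375·(12) = 12; E[Up] = 9. Best-responding. ✓
Column (type weak), facing Down: Left gives 4, Right gives 3. Proposed Right is not best — profitable deviation exists. ✗
Column (type strong), facing Down: Left gives -4, Right gives 9. Proposed Right is best. ✓

No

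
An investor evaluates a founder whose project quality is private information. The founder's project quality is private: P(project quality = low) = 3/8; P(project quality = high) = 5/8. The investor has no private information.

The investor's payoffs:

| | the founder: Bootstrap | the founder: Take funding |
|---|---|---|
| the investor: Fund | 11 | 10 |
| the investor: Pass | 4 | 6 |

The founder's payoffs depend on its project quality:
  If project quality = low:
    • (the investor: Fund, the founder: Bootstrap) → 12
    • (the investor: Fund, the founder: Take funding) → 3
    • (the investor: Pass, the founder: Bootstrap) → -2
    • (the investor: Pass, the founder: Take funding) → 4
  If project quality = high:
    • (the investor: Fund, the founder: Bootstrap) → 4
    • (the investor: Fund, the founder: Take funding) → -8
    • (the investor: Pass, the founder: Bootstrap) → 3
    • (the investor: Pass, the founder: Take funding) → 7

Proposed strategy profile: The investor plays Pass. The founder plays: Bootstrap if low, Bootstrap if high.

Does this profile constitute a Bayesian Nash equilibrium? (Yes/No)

The investor plays Pass: E[Pass] = 3/8·(4) + 5/8·(4) = 4; E[Fund] = 11. Not best-responding. ✗
The founder (project quality low), facing Pass: Bootstrap gives -2, Take funding gives 4. Proposed Bootstrap is not best — profitable deviation exists. ✗
The founder (project quality high), facing Pass: Bootstrap gives 3, Take funding gives 7. Proposed Bootstrap is not best — profitable deviation exists. ✗

No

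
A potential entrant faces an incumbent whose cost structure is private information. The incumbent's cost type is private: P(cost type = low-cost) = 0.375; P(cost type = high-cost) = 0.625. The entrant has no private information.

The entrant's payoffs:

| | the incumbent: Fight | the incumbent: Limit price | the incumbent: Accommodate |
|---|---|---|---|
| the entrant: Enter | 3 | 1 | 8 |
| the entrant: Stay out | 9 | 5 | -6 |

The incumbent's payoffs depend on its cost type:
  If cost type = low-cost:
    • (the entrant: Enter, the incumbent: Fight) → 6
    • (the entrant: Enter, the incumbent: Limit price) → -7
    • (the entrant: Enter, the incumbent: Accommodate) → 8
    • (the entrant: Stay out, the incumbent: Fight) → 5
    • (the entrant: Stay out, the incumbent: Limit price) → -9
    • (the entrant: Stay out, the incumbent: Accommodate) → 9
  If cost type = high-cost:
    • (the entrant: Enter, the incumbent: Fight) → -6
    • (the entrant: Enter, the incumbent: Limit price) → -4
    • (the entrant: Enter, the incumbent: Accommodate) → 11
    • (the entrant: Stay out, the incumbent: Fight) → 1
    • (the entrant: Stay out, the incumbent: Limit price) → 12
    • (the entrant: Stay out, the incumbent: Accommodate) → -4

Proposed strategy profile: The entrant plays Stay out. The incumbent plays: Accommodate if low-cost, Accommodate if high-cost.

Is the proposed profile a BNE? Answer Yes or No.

No

The entrant plays Stay out: E[Stay out] = 0.375·(-6) + 0.625·(-6) = -6; E[Enter] = 8. Not best-responding. ✗
The incumbent (cost type low-cost), facing Stay out: Fight gives 5, Limit price gives -9, Accommodate gives 9. Proposed Accommodate is best. ✓
The incumbent (cost type high-cost), facing Stay out: Fight gives 1, Limit price gives 12, Accommodate gives -4. Proposed Accommodate is not best — profitable deviation exists. ✗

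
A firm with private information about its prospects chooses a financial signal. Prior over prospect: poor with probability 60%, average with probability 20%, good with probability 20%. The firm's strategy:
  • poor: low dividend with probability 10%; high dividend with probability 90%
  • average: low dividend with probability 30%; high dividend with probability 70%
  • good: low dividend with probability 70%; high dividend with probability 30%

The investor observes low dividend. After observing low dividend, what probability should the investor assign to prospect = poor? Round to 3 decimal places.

P(low dividend) = 0.6·0.1 + 0.2·0.3 + 0.2·0.7 = 0.26
P(poor | low dividend) = (0.6·0.1) / 0.26 = 0.06 / 0.26 = 0.230769

0.231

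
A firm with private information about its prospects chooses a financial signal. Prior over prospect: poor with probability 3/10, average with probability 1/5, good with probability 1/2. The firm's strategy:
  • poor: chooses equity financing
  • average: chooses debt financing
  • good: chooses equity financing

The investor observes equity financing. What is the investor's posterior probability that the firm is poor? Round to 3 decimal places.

0.375

Apply Bayes' rule using the sender's strategy as the likelihood.
P(equity financing) = (3/10)·1 + (1/5)·0 + (1/2)·1 = 4/5
P(poor | equity financing) = ((3/10)·1) / (4/5) = (3/10) / (4/5) = 3/8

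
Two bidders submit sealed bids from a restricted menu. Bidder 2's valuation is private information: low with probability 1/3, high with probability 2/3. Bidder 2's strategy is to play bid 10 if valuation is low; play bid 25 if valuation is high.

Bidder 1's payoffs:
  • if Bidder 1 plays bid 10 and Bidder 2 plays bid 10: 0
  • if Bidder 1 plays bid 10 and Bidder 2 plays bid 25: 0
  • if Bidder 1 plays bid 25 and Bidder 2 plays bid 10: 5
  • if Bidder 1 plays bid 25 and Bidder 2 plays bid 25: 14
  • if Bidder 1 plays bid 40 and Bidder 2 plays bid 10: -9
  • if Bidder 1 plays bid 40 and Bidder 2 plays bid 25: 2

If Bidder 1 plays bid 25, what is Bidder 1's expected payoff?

E[bid 25] = 1/3·5 + 2/3·14 = 5/3 + 28/3 = 11

11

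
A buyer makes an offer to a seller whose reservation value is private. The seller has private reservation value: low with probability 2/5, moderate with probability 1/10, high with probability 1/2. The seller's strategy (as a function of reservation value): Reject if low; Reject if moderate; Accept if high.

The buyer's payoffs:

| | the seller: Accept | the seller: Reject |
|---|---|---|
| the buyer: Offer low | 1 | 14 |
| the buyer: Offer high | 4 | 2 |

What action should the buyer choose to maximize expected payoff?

E[Offer low] = 2/5·(14) + 1/10·(14) + 1/2·(1) = 15/2
E[Offer high] = 2/5·(2) + 1/10·(2) + 1/2·(4) = 3
Best response: Offer low (15/2 is the largest).

Offer low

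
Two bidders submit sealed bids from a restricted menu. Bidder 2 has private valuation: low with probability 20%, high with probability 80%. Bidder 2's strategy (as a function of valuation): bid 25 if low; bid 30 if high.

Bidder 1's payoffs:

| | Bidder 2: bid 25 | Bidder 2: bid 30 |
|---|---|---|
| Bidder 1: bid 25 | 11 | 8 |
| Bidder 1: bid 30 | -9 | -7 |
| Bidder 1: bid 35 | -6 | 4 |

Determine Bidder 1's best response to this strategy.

bid 25

E[bid 25] = 0.2·(11) + 0.8·(8) = 8.6
E[bid 30] = 0.2·(-9) + 0.8·(-7) = -7.4
E[bid 35] = 0.2·(-6) + 0.8·(4) = 2
Best response: bid 25 (8.6 is the largest).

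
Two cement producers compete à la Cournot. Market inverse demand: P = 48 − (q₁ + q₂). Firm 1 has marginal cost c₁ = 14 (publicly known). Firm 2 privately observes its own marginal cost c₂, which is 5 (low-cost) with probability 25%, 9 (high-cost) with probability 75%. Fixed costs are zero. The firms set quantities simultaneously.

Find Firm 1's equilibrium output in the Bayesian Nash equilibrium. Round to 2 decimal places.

9.33

Type-c best response for Firm 2: q₂(c) = (48 − c)/2 − q₁/2.
Firm 1 maximizes expected profit; its first-order condition is 48 − 2q₁ − E[q₂] − 14 = 0.
Substituting E[q₂] and solving: E[c₂] = 8, so q₁ = (48 − 2·14 + 8)/3 = 9.33333.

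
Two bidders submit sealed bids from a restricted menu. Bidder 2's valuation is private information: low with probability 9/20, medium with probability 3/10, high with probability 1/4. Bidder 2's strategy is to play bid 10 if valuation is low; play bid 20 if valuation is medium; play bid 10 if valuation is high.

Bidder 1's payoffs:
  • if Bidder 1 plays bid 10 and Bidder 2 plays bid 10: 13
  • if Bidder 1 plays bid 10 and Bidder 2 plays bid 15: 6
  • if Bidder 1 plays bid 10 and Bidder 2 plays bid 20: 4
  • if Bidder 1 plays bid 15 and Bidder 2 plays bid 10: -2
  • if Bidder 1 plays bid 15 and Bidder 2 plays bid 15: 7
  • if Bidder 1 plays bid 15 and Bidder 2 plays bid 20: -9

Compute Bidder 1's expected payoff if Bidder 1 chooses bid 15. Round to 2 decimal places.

E[bid 15] = 9/20·(-2) + 3/10·(-9) + 1/4·(-2) = (-9/10) + (-27/10) + (-1/2) = -41/10

-4.10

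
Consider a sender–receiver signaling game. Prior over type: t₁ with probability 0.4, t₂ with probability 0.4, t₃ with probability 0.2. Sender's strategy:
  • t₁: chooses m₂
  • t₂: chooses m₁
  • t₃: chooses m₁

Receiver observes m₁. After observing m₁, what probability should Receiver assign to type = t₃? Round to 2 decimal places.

P(m₁) = 0.4·0 + 0.4·1 + 0.2·1 = 0.6
P(t₃ | m₁) = (0.2·1) / 0.6 = 0.2 / 0.6 = 0.333333

0.33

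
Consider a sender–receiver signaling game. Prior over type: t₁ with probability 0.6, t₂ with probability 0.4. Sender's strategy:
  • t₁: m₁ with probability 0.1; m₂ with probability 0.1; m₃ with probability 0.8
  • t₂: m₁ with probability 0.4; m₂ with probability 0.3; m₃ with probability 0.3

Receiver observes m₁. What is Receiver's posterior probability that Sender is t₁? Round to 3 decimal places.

0.273

P(m₁) = 0.6·0.1 + 0.4·0.4 = 0.22
P(t₁ | m₁) = (0.6·0.1) / 0.22 = 0.06 / 0.22 = 0.272727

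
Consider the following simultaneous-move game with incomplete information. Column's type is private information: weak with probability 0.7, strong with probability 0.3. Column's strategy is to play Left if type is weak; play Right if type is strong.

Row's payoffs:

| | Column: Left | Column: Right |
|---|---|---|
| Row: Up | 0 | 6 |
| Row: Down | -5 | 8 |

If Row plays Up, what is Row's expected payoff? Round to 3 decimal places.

E[Up] = 0.7·0 + 0.3·6 = 0 + 1.8 = 1.8

1.800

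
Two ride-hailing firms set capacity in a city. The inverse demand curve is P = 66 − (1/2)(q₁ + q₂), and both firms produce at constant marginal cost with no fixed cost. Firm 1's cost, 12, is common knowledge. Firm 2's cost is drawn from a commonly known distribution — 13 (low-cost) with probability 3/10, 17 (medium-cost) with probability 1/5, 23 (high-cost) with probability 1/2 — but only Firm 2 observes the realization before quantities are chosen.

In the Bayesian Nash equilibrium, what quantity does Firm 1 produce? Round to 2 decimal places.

40.53

Firm 2 with cost c maximizes (66 − (1/2)(q₁+q₂) − c)·q₂, giving q₂(c) = (66 − c − (1/2)q₁).
E[c₂] = 3/10·13 + 1/5·17 + 1/2·23 = 18.8
Firm 1's FOC against E[q₂] yields q₁ = (66 − 2·12 + E[c₂])/(3/2) = (66 − 24 + 18.8)/(3/2) = 40.5333.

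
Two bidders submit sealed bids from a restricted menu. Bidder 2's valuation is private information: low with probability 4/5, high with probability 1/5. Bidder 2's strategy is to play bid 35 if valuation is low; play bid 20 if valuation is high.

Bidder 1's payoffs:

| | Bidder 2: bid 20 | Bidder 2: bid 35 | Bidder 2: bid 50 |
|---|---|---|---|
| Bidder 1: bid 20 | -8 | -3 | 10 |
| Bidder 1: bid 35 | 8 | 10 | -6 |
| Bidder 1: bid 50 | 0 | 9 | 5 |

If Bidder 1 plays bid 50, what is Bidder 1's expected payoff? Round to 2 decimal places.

7.20

E[bid 50] = 4/5·9 + 1/5·0 = 36/5 + 0 = 36/5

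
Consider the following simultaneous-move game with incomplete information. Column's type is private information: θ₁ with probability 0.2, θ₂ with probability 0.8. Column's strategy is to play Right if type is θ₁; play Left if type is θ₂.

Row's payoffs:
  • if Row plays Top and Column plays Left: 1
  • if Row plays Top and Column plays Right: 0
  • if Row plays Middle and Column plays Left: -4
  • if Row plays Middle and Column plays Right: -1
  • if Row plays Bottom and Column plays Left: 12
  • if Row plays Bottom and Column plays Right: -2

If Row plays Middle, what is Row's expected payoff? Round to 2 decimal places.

-3.40

E[Middle] = 0.2·(-1) + 0.8·(-4) = (-0.2) + (-3.2) = -3.4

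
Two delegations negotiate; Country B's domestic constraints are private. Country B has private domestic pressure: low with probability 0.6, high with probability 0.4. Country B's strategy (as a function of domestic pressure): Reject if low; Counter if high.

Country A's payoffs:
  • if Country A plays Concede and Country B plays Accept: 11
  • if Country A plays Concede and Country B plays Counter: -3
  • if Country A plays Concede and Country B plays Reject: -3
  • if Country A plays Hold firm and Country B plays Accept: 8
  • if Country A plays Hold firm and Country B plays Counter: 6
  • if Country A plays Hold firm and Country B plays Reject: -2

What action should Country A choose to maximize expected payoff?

Hold firm

E[Concede] = 0.6·(-3) + 0.4·(-3) = -3
E[Hold firm] = 0.6·(-2) + 0.4·(6) = 1.2
Best response: Hold firm (1.2 is the largest).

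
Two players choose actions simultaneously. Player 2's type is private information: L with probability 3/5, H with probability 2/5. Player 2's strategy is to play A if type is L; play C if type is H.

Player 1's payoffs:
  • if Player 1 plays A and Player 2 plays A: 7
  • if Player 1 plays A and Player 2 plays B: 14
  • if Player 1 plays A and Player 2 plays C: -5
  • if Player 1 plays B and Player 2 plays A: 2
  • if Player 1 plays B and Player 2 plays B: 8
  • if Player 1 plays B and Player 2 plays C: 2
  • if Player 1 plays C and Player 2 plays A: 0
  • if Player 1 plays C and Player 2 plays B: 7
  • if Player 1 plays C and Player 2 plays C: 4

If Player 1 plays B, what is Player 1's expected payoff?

2

E[B] = 3/5·2 + 2/5·2 = 6/5 + 4/5 = 2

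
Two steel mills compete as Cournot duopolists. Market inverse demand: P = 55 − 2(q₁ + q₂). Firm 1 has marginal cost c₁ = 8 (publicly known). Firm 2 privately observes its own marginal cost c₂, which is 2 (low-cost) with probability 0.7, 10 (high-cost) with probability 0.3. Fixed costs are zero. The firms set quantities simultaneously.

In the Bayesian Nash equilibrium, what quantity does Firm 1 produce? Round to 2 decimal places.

7.23

Firm 2 with cost c maximizes (55 − 2(q₁+q₂) − c)·q₂, giving q₂(c) = (55 − c − 2q₁)/4.
E[c₂] = 0.7·2 + 0.3·10 = 4.4
Firm 1's FOC against E[q₂] yields q₁ = (55 − 2·8 + E[c₂])/6 = (55 − 16 + 4.4)/6 = 7.23333.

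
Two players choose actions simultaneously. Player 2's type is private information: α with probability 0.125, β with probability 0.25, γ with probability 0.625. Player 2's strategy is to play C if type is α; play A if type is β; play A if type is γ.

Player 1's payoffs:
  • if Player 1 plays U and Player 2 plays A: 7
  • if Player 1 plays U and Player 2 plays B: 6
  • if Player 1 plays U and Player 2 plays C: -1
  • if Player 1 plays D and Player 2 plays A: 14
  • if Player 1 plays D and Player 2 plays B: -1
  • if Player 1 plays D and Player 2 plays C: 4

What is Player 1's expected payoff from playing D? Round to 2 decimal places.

E[D] = 0.125·4 + 0.25·14 + 0.625·14 = 0.5 + 3.5 + 8.75 = 12.75

12.75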